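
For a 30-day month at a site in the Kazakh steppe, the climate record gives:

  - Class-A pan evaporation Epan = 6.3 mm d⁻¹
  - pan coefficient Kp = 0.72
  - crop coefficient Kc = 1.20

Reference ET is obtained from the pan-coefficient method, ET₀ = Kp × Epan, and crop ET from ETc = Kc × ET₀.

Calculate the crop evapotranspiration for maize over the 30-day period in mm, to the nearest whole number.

ET₀ = 0.72 × 6.3 = 4.5360 mm/d
ETc = Kc × ET₀ = 1.20 × 4.5360 = 5.4432 mm/d
Over 30 days: 5.4432 × 30 = 163.296 mm

163 mm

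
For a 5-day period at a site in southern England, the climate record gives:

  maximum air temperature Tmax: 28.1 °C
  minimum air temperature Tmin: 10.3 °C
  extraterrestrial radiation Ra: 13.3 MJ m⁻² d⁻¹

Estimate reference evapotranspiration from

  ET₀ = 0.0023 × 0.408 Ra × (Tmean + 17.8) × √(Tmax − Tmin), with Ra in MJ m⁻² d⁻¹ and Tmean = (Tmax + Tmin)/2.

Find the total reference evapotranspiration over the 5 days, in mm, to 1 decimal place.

9.7 mm

Tmean = (28.1 + 10.3)/2 = 19.20 °C
0.408 Ra = 0.408 × 13.3 = 5.4264 mm/d equivalent
ET₀ = 0.0023 × 5.4264 × (19.20 + 17.8) × √17.8 = 0.0023 × 5.4264 × 37.00 × 4.2190 = 1.9483 mm/d
Over 5 days: 1.9483 × 5 = 9.742 mm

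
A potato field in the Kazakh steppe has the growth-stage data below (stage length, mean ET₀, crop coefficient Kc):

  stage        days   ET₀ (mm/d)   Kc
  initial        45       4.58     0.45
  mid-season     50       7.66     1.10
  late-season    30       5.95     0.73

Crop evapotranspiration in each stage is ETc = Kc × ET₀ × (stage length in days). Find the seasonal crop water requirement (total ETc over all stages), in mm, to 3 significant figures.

644 mm

initial: 0.45 × 4.58 × 45 = 92.75 mm
mid-season: 1.10 × 7.66 × 50 = 421.30 mm
late-season: 0.73 × 5.95 × 30 = 130.31 mm
Seasonal total = 644.36 mm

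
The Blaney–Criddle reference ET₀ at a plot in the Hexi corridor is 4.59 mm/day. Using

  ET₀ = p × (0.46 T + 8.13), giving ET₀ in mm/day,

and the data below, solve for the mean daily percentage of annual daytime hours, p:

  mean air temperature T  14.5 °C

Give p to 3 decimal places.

0.310

p = ET₀ / (0.46 T + 8.13) = 4.59 / (0.46 × 14.5 + 8.13) = 4.59 / 14.800 = 0.3101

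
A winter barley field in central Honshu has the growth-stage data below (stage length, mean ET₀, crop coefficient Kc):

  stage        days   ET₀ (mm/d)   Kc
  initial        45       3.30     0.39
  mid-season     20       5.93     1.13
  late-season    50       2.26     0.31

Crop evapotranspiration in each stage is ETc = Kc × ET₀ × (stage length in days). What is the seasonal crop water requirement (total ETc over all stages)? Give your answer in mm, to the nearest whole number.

initial: 0.39 × 3.30 × 45 = 57.92 mm
mid-season: 1.13 × 5.93 × 20 = 134.02 mm
late-season: 0.31 × 2.26 × 50 = 35.03 mm
Seasonal total = 226.97 mm

227 mm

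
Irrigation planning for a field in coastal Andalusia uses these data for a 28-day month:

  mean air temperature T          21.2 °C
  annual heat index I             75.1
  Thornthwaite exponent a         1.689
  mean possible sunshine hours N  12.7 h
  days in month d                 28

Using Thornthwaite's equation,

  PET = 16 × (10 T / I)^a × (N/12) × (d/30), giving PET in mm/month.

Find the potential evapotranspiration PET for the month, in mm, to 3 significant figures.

10T/I = 10 × 21.2 / 75.1 = 2.8229
(10T/I)^a = 2.8229^1.689 = 5.7706
Uncorrected PET = 16 × 5.7706 = 92.330 mm
Correction = (N/12)(d/30) = (12.7/12)(28/30) = 0.9878
PET = 92.330 × 0.9878 = 91.204 mm/month

91.2 mm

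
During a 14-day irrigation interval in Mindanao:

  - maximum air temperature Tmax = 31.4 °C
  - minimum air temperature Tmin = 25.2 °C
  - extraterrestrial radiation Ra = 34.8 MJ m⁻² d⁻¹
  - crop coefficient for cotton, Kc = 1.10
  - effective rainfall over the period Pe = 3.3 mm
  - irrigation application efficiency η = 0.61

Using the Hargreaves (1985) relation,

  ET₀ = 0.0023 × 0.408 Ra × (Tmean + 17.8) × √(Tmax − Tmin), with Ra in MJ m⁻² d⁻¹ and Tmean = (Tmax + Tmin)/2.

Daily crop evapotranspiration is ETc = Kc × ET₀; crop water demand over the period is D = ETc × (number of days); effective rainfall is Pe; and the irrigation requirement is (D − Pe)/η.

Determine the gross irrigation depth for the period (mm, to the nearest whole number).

89 mm

Tmean = (31.4 + 25.2)/2 = 28.30 °C
0.408 Ra = 0.408 × 34.8 = 14.1984 mm/d equivalent
ET₀ = 0.0023 × 14.1984 × (28.30 + 17.8) × √6.2 = 0.0023 × 14.1984 × 46.10 × 2.4900 = 3.7486 mm/d
ETc = Kc × ET₀ = 1.10 × 3.7486 = 4.1235 mm/d
Crop demand D = ETc × 14 d = 4.1235 × 14 = 57.729 mm
D − Pe = 57.729 − 3.3 = 54.429 mm
Gross irrigation = 54.429 / 0.61 = 89.228 mm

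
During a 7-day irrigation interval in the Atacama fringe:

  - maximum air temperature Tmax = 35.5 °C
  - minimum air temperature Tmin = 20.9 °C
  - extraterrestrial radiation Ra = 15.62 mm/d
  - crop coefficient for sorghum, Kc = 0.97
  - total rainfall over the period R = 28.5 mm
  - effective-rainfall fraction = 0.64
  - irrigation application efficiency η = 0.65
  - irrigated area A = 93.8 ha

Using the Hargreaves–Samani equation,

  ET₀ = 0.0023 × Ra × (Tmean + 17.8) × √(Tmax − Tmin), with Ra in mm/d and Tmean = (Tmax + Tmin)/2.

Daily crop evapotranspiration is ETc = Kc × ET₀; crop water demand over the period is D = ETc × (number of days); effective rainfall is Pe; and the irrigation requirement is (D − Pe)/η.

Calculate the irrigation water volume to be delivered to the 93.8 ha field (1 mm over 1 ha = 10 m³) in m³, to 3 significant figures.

35600 m³

Tmean = (35.5 + 20.9)/2 = 28.20 °C
ET₀ = 0.0023 × 15.62 × (28.20 + 17.8) × √14.6 = 0.0023 × 15.62 × 46.00 × 3.8210 = 6.3146 mm/d
ETc = Kc × ET₀ = 0.97 × 6.3146 = 6.1252 mm/d
Crop demand D = ETc × 7 d = 6.1252 × 7 = 42.876 mm
Pe = 0.64 × 28.5 = 18.240 mm
D − Pe = 42.876 − 18.240 = 24.636 mm
Gross irrigation = 24.636 / 0.65 = 37.902 mm
Volume = 37.902 mm × 93.8 ha × 10 = 35552.1 m³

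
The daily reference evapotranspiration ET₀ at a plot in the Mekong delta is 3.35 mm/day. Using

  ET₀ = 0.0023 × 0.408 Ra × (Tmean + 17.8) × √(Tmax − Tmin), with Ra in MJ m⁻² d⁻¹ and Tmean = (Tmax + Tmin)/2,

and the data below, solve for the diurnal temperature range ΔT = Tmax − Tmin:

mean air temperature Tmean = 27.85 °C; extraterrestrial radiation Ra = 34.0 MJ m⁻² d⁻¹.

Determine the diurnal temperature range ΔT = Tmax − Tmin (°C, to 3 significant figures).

5.29 °C

√ΔT = ET₀ / [0.0023 × 0.408 × Ra × (Tmean+17.8)] = 3.35 / (0.0023 × 13.8720 × 45.65) = 2.3000
ΔT = 2.3000² = 5.290 °C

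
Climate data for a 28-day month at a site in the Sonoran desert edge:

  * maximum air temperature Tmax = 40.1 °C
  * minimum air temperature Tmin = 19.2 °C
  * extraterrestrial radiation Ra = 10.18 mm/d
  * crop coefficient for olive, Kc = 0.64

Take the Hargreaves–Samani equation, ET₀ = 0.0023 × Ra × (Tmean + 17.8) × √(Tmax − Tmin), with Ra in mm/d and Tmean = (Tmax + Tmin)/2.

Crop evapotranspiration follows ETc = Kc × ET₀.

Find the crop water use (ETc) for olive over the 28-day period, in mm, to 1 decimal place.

Tmean = (40.1 + 19.2)/2 = 29.65 °C
ET₀ = 0.0023 × 10.18 × (29.65 + 17.8) × √20.9 = 0.0023 × 10.18 × 47.45 × 4.5717 = 5.0791 mm/d
ETc = Kc × ET₀ = 0.64 × 5.0791 = 3.2506 mm/d
Over 28 days: 3.2506 × 28 = 91.017 mm

91.0 mm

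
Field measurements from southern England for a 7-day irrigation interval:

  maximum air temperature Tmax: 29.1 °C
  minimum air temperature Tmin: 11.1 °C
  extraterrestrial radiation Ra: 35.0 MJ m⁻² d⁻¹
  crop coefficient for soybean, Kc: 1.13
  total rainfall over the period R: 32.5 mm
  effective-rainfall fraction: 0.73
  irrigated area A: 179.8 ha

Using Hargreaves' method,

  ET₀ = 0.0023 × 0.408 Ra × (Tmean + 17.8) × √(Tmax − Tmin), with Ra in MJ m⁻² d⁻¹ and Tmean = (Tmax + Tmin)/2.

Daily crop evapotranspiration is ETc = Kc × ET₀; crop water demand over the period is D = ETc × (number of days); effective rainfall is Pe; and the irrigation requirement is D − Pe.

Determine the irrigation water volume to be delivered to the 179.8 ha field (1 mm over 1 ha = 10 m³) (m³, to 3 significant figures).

32500 m³

Tmean = (29.1 + 11.1)/2 = 20.10 °C
0.408 Ra = 0.408 × 35.0 = 14.2800 mm/d equivalent
ET₀ = 0.0023 × 14.2800 × (20.10 + 17.8) × √18.0 = 0.0023 × 14.2800 × 37.90 × 4.2426 = 5.2811 mm/d
ETc = Kc × ET₀ = 1.13 × 5.2811 = 5.9676 mm/d
Crop demand D = ETc × 7 d = 5.9676 × 7 = 41.773 mm
Pe = 0.73 × 32.5 = 23.725 mm
D − Pe = 41.773 − 23.725 = 18.048 mm
Volume = 18.048 mm × 179.8 ha × 10 = 32450.3 m³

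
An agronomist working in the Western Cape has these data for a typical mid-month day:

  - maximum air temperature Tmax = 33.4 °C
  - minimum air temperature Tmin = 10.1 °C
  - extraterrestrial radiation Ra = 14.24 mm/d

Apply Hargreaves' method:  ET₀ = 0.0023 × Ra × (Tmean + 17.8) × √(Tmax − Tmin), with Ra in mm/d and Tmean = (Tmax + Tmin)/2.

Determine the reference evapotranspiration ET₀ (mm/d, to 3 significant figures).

Tmean = (33.4 + 10.1)/2 = 21.75 °C
ET₀ = 0.0023 × 14.24 × (21.75 + 17.8) × √23.3 = 0.0023 × 14.24 × 39.55 × 4.8270 = 6.2526 mm/d

6.25 mm/d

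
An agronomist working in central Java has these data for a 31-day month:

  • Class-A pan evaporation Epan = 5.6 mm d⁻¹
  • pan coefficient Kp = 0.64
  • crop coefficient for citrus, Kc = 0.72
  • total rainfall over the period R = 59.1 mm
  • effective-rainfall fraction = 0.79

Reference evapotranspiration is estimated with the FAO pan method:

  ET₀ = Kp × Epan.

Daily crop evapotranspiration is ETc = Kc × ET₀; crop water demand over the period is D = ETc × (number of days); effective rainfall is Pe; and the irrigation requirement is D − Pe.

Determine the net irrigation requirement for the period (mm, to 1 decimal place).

33.3 mm

ET₀ = 0.64 × 5.6 = 3.5840 mm/d
ETc = Kc × ET₀ = 0.72 × 3.5840 = 2.5805 mm/d
Crop demand D = ETc × 31 d = 2.5805 × 31 = 79.996 mm
Pe = 0.79 × 59.1 = 46.689 mm
D − Pe = 79.996 − 46.689 = 33.307 mm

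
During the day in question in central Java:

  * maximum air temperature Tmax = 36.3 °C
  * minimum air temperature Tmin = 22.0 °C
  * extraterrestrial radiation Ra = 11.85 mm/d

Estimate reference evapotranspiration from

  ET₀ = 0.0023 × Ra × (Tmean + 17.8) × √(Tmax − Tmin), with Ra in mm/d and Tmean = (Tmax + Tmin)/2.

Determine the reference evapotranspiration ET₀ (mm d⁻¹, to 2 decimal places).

Tmean = (36.3 + 22.0)/2 = 29.15 °C
ET₀ = 0.0023 × 11.85 × (29.15 + 17.8) × √14.3 = 0.0023 × 11.85 × 46.95 × 3.7815 = 4.8389 mm/d

4.84 mm d⁻¹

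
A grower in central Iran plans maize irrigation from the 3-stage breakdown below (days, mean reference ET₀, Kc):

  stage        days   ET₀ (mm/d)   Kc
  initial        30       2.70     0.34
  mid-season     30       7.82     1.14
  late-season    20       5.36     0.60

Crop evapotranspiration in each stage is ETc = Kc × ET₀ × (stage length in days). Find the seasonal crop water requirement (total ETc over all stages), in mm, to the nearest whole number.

initial: 0.34 × 2.70 × 30 = 27.54 mm
mid-season: 1.14 × 7.82 × 30 = 267.44 mm
late-season: 0.60 × 5.36 × 20 = 64.32 mm
Seasonal total = 359.30 mm

359 mm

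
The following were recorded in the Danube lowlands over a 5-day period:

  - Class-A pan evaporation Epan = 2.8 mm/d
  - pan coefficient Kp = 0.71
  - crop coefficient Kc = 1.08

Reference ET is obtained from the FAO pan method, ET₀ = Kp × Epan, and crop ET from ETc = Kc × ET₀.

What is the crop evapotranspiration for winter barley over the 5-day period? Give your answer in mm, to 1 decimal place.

ET₀ = 0.71 × 2.8 = 1.9880 mm/d
ETc = Kc × ET₀ = 1.08 × 1.9880 = 2.1470 mm/d
Over 5 days: 2.1470 × 5 = 10.735 mm

10.7 mm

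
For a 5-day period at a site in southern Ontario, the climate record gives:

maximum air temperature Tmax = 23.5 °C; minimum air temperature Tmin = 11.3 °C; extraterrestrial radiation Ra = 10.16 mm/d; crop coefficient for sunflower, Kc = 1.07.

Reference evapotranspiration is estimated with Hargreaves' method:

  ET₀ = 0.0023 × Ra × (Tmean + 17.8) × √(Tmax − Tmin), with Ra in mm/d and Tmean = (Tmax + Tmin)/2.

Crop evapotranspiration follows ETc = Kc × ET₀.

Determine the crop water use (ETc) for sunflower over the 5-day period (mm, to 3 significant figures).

15.4 mm

Tmean = (23.5 + 11.3)/2 = 17.40 °C
ET₀ = 0.0023 × 10.16 × (17.40 + 17.8) × √12.2 = 0.0023 × 10.16 × 35.20 × 3.4928 = 2.8730 mm/d
ETc = Kc × ET₀ = 1.07 × 2.8730 = 3.0741 mm/d
Over 5 days: 3.0741 × 5 = 15.371 mm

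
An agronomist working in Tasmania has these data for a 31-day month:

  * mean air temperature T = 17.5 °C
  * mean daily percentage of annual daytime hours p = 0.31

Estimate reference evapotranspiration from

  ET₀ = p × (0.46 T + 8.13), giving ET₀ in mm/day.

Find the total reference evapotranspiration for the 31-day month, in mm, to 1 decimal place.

155.5 mm

ET₀ = 0.31 × (0.46 × 17.5 + 8.13) = 0.31 × 16.180 = 5.0158 mm/d
Monthly total = 5.0158 × 31 = 155.490 mm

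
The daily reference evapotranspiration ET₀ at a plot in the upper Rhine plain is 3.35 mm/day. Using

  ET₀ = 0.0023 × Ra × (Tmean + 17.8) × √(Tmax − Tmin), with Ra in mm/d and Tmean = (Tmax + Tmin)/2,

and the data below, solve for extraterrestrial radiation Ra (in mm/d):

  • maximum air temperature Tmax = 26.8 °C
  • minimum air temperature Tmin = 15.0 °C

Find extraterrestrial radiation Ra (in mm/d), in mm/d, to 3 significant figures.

Tmean = 20.90 °C; √ΔT = 3.4351
Ra = ET₀ / [0.0023 × (Tmean+17.8) × √ΔT] = 3.35 / (0.0023 × 38.70 × 3.4351) = 10.956 mm/d

11.0 mm/d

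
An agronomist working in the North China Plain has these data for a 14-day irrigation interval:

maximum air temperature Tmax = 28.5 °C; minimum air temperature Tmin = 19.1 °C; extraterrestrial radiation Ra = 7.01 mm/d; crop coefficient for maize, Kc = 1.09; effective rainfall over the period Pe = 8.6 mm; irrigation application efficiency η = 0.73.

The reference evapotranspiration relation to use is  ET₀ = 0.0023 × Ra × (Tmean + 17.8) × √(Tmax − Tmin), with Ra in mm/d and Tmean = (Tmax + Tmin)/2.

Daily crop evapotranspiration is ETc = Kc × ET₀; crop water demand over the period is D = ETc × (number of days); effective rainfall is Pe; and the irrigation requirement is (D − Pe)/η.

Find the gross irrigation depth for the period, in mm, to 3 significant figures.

31.2 mm

Tmean = (28.5 + 19.1)/2 = 23.80 °C
ET₀ = 0.0023 × 7.01 × (23.80 + 17.8) × √9.4 = 0.0023 × 7.01 × 41.60 × 3.0659 = 2.0564 mm/d
ETc = Kc × ET₀ = 1.09 × 2.0564 = 2.2415 mm/d
Crop demand D = ETc × 14 d = 2.2415 × 14 = 31.381 mm
D − Pe = 31.381 − 8.6 = 22.781 mm
Gross irrigation = 22.781 / 0.73 = 31.207 mm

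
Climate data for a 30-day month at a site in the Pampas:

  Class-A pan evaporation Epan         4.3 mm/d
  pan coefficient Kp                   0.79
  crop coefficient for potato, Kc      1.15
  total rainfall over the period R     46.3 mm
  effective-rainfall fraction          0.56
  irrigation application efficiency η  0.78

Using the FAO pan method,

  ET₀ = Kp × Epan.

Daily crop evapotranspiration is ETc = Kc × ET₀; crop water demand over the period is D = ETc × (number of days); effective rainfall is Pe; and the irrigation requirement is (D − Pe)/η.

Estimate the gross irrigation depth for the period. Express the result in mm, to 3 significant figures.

117 mm

ET₀ = 0.79 × 4.3 = 3.3970 mm/d
ETc = Kc × ET₀ = 1.15 × 3.3970 = 3.9066 mm/d
Crop demand D = ETc × 30 d = 3.9066 × 30 = 117.198 mm
Pe = 0.56 × 46.3 = 25.928 mm
D − Pe = 117.198 − 25.928 = 91.270 mm
Gross irrigation = 91.270 / 0.78 = 117.013 mm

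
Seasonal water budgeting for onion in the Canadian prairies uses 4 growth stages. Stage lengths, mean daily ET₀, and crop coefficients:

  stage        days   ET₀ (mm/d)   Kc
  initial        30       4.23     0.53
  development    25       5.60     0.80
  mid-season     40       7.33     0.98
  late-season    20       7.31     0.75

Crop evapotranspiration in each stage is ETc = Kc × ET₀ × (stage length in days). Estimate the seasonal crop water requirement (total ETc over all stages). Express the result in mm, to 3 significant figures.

initial: 0.53 × 4.23 × 30 = 67.26 mm
development: 0.80 × 5.60 × 25 = 112.00 mm
mid-season: 0.98 × 7.33 × 40 = 287.34 mm
late-season: 0.75 × 7.31 × 20 = 109.65 mm
Seasonal total = 576.25 mm

576 mm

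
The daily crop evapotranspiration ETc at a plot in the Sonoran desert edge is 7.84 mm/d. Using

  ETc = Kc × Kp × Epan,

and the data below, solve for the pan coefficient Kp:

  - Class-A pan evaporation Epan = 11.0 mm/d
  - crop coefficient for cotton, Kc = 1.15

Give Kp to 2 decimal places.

0.62

ETc = Kc × Kp × Epan  ⇒  Kp = ETc / (Kc × Epan)
Kp = 7.84 / (1.15 × 11.0) = 7.84 / 12.650 = 0.6198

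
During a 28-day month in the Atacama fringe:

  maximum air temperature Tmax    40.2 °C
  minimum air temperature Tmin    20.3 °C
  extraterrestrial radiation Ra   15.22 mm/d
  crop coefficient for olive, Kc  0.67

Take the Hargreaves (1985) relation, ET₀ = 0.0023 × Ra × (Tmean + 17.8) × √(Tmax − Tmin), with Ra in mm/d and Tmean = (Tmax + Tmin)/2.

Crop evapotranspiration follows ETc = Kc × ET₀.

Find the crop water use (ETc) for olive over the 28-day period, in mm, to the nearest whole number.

Tmean = (40.2 + 20.3)/2 = 30.25 °C
ET₀ = 0.0023 × 15.22 × (30.25 + 17.8) × √19.9 = 0.0023 × 15.22 × 48.05 × 4.4609 = 7.5034 mm/d
ETc = Kc × ET₀ = 0.67 × 7.5034 = 5.0273 mm/d
Over 28 days: 5.0273 × 28 = 140.764 mm

141 mm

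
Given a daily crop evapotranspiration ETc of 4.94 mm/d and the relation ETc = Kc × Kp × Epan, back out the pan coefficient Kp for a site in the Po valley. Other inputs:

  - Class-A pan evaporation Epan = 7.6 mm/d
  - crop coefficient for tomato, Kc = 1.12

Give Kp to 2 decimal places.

0.58

ETc = Kc × Kp × Epan  ⇒  Kp = ETc / (Kc × Epan)
Kp = 4.94 / (1.12 × 7.6) = 4.94 / 8.512 = 0.5804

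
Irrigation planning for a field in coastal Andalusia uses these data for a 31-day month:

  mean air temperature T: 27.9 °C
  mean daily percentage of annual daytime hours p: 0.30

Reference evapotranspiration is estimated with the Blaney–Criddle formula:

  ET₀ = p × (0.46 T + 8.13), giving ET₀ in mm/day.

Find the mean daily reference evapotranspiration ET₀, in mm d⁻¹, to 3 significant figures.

ET₀ = 0.30 × (0.46 × 27.9 + 8.13) = 0.30 × 20.964 = 6.2892 mm/d

6.29 mm d⁻¹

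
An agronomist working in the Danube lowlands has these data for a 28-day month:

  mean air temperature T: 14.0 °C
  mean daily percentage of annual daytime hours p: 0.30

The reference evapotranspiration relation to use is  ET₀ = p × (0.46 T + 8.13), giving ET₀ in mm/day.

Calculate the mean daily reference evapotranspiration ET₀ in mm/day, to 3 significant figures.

ET₀ = 0.30 × (0.46 × 14.0 + 8.13) = 0.30 × 14.570 = 4.3710 mm/d

4.37 mm/day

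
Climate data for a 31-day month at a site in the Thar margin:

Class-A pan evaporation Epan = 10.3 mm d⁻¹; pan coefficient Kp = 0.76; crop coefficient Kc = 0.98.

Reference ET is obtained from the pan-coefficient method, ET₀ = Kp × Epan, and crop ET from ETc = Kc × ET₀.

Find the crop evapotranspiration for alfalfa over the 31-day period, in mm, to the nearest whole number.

ET₀ = 0.76 × 10.3 = 7.8280 mm/d
ETc = Kc × ET₀ = 0.98 × 7.8280 = 7.6714 mm/d
Over 31 days: 7.6714 × 31 = 237.813 mm

238 mm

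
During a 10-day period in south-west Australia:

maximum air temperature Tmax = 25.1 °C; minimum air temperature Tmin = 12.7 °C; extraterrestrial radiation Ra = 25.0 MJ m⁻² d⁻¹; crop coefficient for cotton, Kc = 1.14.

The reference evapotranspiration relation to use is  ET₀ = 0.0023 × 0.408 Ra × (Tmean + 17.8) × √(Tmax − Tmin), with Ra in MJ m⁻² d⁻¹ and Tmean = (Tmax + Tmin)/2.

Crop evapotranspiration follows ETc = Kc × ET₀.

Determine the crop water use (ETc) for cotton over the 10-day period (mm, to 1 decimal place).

34.6 mm

Tmean = (25.1 + 12.7)/2 = 18.90 °C
0.408 Ra = 0.408 × 25.0 = 10.2000 mm/d equivalent
ET₀ = 0.0023 × 10.2000 × (18.90 + 17.8) × √12.4 = 0.0023 × 10.2000 × 36.70 × 3.5214 = 3.0319 mm/d
ETc = Kc × ET₀ = 1.14 × 3.0319 = 3.4564 mm/d
Over 10 days: 3.4564 × 10 = 34.564 mm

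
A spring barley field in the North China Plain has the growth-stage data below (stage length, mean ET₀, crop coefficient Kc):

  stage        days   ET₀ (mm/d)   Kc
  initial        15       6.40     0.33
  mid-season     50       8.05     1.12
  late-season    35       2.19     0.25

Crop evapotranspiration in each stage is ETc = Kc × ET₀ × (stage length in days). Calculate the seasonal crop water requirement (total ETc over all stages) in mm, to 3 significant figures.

502 mm

initial: 0.33 × 6.40 × 15 = 31.68 mm
mid-season: 1.12 × 8.05 × 50 = 450.80 mm
late-season: 0.25 × 2.19 × 35 = 19.16 mm
Seasonal total = 501.64 mm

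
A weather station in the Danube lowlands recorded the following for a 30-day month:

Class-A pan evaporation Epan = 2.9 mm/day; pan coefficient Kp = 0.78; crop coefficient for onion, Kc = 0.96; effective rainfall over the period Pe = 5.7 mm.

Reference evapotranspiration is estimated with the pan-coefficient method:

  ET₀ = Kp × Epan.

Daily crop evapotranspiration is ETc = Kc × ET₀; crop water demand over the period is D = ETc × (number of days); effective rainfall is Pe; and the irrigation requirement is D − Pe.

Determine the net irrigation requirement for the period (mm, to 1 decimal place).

59.4 mm

ET₀ = 0.78 × 2.9 = 2.2620 mm/d
ETc = Kc × ET₀ = 0.96 × 2.2620 = 2.1715 mm/d
Crop demand D = ETc × 30 d = 2.1715 × 30 = 65.145 mm
D − Pe = 65.145 − 5.7 = 59.445 mm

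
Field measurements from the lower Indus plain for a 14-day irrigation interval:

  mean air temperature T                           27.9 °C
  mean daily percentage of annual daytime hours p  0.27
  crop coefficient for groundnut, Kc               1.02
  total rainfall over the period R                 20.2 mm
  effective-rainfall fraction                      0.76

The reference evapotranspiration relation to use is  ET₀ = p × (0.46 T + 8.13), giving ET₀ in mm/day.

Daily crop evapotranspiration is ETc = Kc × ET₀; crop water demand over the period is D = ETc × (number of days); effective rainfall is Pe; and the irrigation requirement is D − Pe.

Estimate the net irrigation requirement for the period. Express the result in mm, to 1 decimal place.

65.5 mm

ET₀ = 0.27 × (0.46 × 27.9 + 8.13) = 0.27 × 20.964 = 5.6603 mm/d
ETc = Kc × ET₀ = 1.02 × 5.6603 = 5.7735 mm/d
Crop demand D = ETc × 14 d = 5.7735 × 14 = 80.829 mm
Pe = 0.76 × 20.2 = 15.352 mm
D − Pe = 80.829 − 15.352 = 65.477 mm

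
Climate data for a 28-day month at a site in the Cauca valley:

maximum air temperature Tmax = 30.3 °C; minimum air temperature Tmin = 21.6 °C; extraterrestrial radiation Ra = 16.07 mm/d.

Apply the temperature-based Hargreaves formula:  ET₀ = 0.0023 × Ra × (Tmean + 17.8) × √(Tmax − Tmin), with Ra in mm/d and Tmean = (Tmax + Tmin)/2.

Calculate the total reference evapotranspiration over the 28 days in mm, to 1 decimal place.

Tmean = (30.3 + 21.6)/2 = 25.95 °C
ET₀ = 0.0023 × 16.07 × (25.95 + 17.8) × √8.7 = 0.0023 × 16.07 × 43.75 × 2.9496 = 4.7696 mm/d
Over 28 days: 4.7696 × 28 = 133.549 mm

133.5 mm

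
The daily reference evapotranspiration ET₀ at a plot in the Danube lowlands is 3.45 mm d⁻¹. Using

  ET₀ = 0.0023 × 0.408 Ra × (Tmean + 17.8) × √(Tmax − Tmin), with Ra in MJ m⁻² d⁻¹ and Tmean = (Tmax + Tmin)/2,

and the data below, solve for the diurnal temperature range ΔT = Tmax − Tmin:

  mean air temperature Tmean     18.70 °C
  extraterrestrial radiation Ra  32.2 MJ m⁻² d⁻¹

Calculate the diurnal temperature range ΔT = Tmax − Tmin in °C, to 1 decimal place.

9.8 °C

√ΔT = ET₀ / [0.0023 × 0.408 × Ra × (Tmean+17.8)] = 3.45 / (0.0023 × 13.1376 × 36.50) = 3.1281
ΔT = 3.1281² = 9.785 °C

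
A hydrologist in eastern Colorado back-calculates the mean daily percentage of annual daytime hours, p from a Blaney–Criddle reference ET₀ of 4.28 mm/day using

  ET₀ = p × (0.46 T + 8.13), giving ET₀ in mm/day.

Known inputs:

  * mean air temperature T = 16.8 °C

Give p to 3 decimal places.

0.270

p = ET₀ / (0.46 T + 8.13) = 4.28 / (0.46 × 16.8 + 8.13) = 4.28 / 15.858 = 0.2699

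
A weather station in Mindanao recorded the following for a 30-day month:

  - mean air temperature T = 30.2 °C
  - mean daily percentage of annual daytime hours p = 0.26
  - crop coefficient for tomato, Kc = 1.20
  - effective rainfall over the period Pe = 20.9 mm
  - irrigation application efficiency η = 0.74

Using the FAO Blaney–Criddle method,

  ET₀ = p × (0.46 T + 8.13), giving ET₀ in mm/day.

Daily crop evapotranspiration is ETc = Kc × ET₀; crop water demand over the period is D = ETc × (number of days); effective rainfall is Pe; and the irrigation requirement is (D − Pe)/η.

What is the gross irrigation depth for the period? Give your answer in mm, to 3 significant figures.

ET₀ = 0.26 × (0.46 × 30.2 + 8.13) = 0.26 × 22.022 = 5.7257 mm/d
ETc = Kc × ET₀ = 1.20 × 5.7257 = 6.8708 mm/d
Crop demand D = ETc × 30 d = 6.8708 × 30 = 206.124 mm
D − Pe = 206.124 − 20.9 = 185.224 mm
Gross irrigation = 185.224 / 0.74 = 250.303 mm

250 mm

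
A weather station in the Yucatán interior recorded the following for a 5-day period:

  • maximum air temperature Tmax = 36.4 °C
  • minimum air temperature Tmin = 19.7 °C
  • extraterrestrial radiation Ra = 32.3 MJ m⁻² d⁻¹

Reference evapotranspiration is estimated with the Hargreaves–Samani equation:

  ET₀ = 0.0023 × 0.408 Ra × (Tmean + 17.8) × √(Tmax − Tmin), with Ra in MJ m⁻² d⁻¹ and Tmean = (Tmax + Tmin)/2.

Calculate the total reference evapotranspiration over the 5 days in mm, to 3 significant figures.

Tmean = (36.4 + 19.7)/2 = 28.05 °C
0.408 Ra = 0.408 × 32.3 = 13.1784 mm/d equivalent
ET₀ = 0.0023 × 13.1784 × (28.05 + 17.8) × √16.7 = 0.0023 × 13.1784 × 45.85 × 4.0866 = 5.6793 mm/d
Over 5 days: 5.6793 × 5 = 28.397 mm

28.4 mm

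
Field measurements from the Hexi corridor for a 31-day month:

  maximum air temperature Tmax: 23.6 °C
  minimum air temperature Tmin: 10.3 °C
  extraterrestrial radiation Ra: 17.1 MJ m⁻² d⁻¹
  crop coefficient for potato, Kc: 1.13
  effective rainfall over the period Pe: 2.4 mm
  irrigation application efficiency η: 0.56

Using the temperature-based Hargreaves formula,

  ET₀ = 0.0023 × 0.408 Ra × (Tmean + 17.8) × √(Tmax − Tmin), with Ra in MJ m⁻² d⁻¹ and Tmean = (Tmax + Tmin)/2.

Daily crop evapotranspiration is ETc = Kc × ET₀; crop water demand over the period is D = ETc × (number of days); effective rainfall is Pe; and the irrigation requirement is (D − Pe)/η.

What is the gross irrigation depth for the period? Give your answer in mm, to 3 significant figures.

Tmean = (23.6 + 10.3)/2 = 16.95 °C
0.408 Ra = 0.408 × 17.1 = 6.9768 mm/d equivalent
ET₀ = 0.0023 × 6.9768 × (16.95 + 17.8) × √13.3 = 0.0023 × 6.9768 × 34.75 × 3.6469 = 2.0336 mm/d
ETc = Kc × ET₀ = 1.13 × 2.0336 = 2.2980 mm/d
Crop demand D = ETc × 31 d = 2.2980 × 31 = 71.238 mm
D − Pe = 71.238 − 2.4 = 68.838 mm
Gross irrigation = 68.838 / 0.56 = 122.925 mm

123 mm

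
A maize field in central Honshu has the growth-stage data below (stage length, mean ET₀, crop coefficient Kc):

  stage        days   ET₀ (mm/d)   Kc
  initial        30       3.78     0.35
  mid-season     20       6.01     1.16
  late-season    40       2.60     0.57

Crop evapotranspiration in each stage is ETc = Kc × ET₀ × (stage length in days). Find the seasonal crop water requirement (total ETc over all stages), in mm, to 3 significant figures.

initial: 0.35 × 3.78 × 30 = 39.69 mm
mid-season: 1.16 × 6.01 × 20 = 139.43 mm
late-season: 0.57 × 2.60 × 40 = 59.28 mm
Seasonal total = 238.40 mm

238 mm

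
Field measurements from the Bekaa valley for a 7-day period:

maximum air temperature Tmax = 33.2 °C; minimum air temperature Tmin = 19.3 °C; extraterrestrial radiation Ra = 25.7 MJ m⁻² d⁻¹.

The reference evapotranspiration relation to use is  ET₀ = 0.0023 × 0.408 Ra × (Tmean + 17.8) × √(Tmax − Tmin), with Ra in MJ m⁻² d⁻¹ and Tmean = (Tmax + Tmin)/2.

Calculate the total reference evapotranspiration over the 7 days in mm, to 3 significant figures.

Tmean = (33.2 + 19.3)/2 = 26.25 °C
0.408 Ra = 0.408 × 25.7 = 10.4856 mm/d equivalent
ET₀ = 0.0023 × 10.4856 × (26.25 + 17.8) × √13.9 = 0.0023 × 10.4856 × 44.05 × 3.7283 = 3.9608 mm/d
Over 7 days: 3.9608 × 7 = 27.726 mm

27.7 mm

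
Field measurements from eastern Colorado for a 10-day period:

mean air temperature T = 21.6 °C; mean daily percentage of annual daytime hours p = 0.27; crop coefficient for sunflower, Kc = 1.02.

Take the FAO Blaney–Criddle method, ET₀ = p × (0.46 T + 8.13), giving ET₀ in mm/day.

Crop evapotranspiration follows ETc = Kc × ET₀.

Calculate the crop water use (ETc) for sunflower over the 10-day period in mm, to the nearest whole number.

50 mm

ET₀ = 0.27 × (0.46 × 21.6 + 8.13) = 0.27 × 18.066 = 4.8778 mm/d
ETc = Kc × ET₀ = 1.02 × 4.8778 = 4.9754 mm/d
Over 10 days: 4.9754 × 10 = 49.754 mm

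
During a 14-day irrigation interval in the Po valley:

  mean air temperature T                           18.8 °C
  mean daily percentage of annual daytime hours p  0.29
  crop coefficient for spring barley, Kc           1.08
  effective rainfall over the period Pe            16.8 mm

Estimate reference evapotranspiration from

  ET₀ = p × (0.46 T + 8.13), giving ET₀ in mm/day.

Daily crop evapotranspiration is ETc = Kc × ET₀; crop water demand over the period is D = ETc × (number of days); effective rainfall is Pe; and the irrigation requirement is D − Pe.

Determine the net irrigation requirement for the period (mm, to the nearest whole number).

57 mm

ET₀ = 0.29 × (0.46 × 18.8 + 8.13) = 0.29 × 16.778 = 4.8656 mm/d
ETc = Kc × ET₀ = 1.08 × 4.8656 = 5.2548 mm/d
Crop demand D = ETc × 14 d = 5.2548 × 14 = 73.567 mm
D − Pe = 73.567 − 16.8 = 56.767 mm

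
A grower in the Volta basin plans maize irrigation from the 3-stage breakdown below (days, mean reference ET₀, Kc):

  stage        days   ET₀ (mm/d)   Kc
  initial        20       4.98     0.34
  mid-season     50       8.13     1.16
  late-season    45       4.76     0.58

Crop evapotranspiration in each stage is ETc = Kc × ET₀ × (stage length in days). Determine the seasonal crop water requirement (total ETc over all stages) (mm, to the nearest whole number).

initial: 0.34 × 4.98 × 20 = 33.86 mm
mid-season: 1.16 × 8.13 × 50 = 471.54 mm
late-season: 0.58 × 4.76 × 45 = 124.24 mm
Seasonal total = 629.64 mm

630 mm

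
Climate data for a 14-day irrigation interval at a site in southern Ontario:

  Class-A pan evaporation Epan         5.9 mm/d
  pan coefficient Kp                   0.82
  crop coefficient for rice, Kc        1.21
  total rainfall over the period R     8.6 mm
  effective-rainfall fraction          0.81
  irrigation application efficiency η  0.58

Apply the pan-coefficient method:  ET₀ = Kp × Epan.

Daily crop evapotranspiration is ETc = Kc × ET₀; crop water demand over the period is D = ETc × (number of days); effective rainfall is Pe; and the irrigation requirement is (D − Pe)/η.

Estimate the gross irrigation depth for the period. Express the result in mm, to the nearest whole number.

ET₀ = 0.82 × 5.9 = 4.8380 mm/d
ETc = Kc × ET₀ = 1.21 × 4.8380 = 5.8540 mm/d
Crop demand D = ETc × 14 d = 5.8540 × 14 = 81.956 mm
Pe = 0.81 × 8.6 = 6.966 mm
D − Pe = 81.956 − 6.966 = 74.990 mm
Gross irrigation = 74.990 / 0.58 = 129.293 mm

129 mm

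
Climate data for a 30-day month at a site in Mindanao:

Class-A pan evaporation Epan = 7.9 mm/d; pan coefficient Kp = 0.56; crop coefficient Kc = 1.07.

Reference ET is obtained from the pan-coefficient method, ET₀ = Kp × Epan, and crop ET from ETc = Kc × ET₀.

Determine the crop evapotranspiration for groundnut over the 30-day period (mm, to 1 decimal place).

ET₀ = 0.56 × 7.9 = 4.4240 mm/d
ETc = Kc × ET₀ = 1.07 × 4.4240 = 4.7337 mm/d
Over 30 days: 4.7337 × 30 = 142.011 mm

142.0 mm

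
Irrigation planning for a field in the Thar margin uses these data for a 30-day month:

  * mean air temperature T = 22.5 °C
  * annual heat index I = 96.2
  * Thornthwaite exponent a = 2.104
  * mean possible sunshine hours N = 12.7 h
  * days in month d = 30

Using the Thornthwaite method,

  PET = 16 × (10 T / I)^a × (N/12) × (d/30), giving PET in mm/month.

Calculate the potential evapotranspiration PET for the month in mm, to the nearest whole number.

10T/I = 10 × 22.5 / 96.2 = 2.3389
(10T/I)^a = 2.3389^2.104 = 5.9759
Uncorrected PET = 16 × 5.9759 = 95.614 mm
Correction = (N/12)(d/30) = (12.7/12)(30/30) = 1.0583
PET = 95.614 × 1.0583 = 101.188 mm/month

101 mm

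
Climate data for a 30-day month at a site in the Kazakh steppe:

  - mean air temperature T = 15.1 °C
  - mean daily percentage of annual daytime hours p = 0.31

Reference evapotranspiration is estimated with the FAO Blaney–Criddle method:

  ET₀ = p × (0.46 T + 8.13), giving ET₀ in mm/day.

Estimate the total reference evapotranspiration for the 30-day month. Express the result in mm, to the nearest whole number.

140 mm

ET₀ = 0.31 × (0.46 × 15.1 + 8.13) = 0.31 × 15.076 = 4.6736 mm/d
Monthly total = 4.6736 × 30 = 140.208 mm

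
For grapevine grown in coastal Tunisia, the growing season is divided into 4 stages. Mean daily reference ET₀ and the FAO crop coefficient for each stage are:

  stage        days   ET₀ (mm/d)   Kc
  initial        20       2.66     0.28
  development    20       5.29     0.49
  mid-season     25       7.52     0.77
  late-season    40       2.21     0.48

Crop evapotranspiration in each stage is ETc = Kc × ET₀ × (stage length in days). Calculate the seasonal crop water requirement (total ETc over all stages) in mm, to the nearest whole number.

254 mm

initial: 0.28 × 2.66 × 20 = 14.90 mm
development: 0.49 × 5.29 × 20 = 51.84 mm
mid-season: 0.77 × 7.52 × 25 = 144.76 mm
late-season: 0.48 × 2.21 × 40 = 42.43 mm
Seasonal total = 253.93 mm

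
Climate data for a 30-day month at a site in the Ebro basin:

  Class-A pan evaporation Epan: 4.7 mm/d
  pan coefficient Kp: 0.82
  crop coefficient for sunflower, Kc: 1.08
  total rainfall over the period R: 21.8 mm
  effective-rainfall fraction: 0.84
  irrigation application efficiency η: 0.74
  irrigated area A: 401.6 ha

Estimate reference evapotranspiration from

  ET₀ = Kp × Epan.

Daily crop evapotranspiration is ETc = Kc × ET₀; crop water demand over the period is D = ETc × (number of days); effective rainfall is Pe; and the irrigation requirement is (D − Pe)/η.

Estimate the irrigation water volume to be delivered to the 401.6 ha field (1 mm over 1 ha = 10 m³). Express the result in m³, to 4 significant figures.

578300 m³

ET₀ = 0.82 × 4.7 = 3.8540 mm/d
ETc = Kc × ET₀ = 1.08 × 3.8540 = 4.1623 mm/d
Crop demand D = ETc × 30 d = 4.1623 × 30 = 124.869 mm
Pe = 0.84 × 21.8 = 18.312 mm
D − Pe = 124.869 − 18.312 = 106.557 mm
Gross irrigation = 106.557 / 0.74 = 143.996 mm
Volume = 143.996 mm × 401.6 ha × 10 = 578287.9 m³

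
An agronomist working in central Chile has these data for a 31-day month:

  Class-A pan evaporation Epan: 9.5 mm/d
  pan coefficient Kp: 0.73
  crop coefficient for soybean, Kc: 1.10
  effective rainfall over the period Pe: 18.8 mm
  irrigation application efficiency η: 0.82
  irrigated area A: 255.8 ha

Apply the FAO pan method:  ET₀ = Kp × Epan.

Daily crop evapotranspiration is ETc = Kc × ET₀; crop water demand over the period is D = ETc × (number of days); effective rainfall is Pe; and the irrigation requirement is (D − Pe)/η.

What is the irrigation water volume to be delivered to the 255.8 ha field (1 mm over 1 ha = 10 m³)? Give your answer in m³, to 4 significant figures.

ET₀ = 0.73 × 9.5 = 6.9350 mm/d
ETc = Kc × ET₀ = 1.10 × 6.9350 = 7.6285 mm/d
Crop demand D = ETc × 31 d = 7.6285 × 31 = 236.484 mm
D − Pe = 236.484 − 18.8 = 217.684 mm
Gross irrigation = 217.684 / 0.82 = 265.468 mm
Volume = 265.468 mm × 255.8 ha × 10 = 679067.1 m³

679100 m³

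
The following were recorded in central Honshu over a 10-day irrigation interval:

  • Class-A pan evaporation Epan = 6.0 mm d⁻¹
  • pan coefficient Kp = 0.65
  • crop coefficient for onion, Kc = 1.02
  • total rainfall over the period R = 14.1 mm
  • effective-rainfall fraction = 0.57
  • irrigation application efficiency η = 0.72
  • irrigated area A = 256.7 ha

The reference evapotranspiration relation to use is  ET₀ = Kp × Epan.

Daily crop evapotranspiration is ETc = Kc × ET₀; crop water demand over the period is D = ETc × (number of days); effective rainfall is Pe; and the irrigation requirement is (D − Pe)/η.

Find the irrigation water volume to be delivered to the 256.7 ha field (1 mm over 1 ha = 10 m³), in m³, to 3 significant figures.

113000 m³

ET₀ = 0.65 × 6.0 = 3.9000 mm/d
ETc = Kc × ET₀ = 1.02 × 3.9000 = 3.9780 mm/d
Crop demand D = ETc × 10 d = 3.9780 × 10 = 39.780 mm
Pe = 0.57 × 14.1 = 8.037 mm
D − Pe = 39.780 − 8.037 = 31.743 mm
Gross irrigation = 31.743 / 0.72 = 44.088 mm
Volume = 44.088 mm × 256.7 ha × 10 = 113173.9 m³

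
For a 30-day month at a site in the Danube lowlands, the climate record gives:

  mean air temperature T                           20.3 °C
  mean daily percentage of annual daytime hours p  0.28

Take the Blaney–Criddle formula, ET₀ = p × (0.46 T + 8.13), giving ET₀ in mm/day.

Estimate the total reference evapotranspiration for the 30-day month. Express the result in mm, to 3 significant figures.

147 mm

ET₀ = 0.28 × (0.46 × 20.3 + 8.13) = 0.28 × 17.468 = 4.8910 mm/d
Monthly total = 4.8910 × 30 = 146.730 mm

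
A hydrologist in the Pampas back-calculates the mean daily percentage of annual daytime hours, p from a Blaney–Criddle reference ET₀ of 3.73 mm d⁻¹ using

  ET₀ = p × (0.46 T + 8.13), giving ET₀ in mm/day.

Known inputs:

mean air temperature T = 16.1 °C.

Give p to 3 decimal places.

0.240

p = ET₀ / (0.46 T + 8.13) = 3.73 / (0.46 × 16.1 + 8.13) = 3.73 / 15.536 = 0.2401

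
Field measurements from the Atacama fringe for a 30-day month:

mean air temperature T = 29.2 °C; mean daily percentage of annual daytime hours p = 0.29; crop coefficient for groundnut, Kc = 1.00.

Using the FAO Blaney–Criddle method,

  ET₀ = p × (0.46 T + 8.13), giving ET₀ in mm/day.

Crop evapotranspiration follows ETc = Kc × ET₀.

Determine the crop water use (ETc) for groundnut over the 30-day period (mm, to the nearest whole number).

ET₀ = 0.29 × (0.46 × 29.2 + 8.13) = 0.29 × 21.562 = 6.2530 mm/d
ETc = Kc × ET₀ = 1.00 × 6.2530 = 6.2530 mm/d
Over 30 days: 6.2530 × 30 = 187.590 mm

188 mm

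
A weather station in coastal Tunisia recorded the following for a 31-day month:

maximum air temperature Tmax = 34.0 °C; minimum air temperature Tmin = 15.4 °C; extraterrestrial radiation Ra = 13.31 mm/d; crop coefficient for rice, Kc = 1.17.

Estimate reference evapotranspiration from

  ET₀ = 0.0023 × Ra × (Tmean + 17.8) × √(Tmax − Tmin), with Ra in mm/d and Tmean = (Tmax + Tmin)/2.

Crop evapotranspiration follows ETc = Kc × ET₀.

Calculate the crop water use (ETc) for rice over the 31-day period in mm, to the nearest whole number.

Tmean = (34.0 + 15.4)/2 = 24.70 °C
ET₀ = 0.0023 × 13.31 × (24.70 + 17.8) × √18.6 = 0.0023 × 13.31 × 42.50 × 4.3128 = 5.6112 mm/d
ETc = Kc × ET₀ = 1.17 × 5.6112 = 6.5651 mm/d
Over 31 days: 6.5651 × 31 = 203.518 mm

204 mm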